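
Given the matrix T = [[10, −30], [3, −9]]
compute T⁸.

[[10, −30], [3, −9]]

T² = T (a projection; rank 1, trace 1), so T⁸ = T.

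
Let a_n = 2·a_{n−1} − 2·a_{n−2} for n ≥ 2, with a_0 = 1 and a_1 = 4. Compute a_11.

64

With companion matrix C = [[2, −2], [1, 0]], [a_n, a_{n−1}]ᵀ = C·[a_{n−1}, a_{n−2}]ᵀ, so [a_11, a_10]ᵀ = C¹⁰·[a_1, a_0]ᵀ.
C¹⁰ = [[32, −64], [32, −32]], giving [a_11, a_10]ᵀ = [[64], [96]].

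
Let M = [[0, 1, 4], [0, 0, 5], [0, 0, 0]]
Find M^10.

M is strictly triangular, hence nilpotent: M^3 = 0, so M^10 = 0.

[[0, 0, 0], [0, 0, 0], [0, 0, 0]]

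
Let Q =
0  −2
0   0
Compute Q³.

Q is strictly triangular, hence nilpotent: Q² = 0, so Q³ = 0.

[[0, 0], [0, 0]]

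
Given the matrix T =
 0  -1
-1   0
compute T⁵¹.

[[0, -1], [-1, 0]]

T² = I (check: tr T = 0 and det T = -1), so T⁵¹ = T since 51 is odd.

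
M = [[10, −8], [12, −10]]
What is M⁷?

tr M = 0 and det M = −4, so the characteristic polynomial is λ² − (0)λ + (−4) with roots −2 and 2.
Eigenvectors give P = [[−2, −1], [−3, −1]] with P⁻¹ = [[1, −1], [−3, 2]], and M = P·diag(−2, 2)·P⁻¹.
Then M⁷ = P·diag(−128, 128)·P⁻¹ = [[256, −128], [384, −128]] · [[1, −1], [−3, 2]] = [[640, −512], [768, −640]].

[[640, −512], [768, −640]]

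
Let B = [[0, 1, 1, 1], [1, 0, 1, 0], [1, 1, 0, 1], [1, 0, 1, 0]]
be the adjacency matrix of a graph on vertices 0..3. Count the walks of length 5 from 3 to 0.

The number of length-5 walks from vertex 3 to vertex 0 is entry (3,0) of B⁵, where B is the adjacency matrix.
B² = [[3, 1, 2, 1], [1, 2, 1, 2], [2, 1, 3, 1], [1, 2, 1, 2]]
B³ = [[4, 5, 5, 5], [5, 2, 5, 2], [5, 5, 4, 5], [5, 2, 5, 2]]
B⁴ = [[15, 9, 14, 9], [9, 10, 9, 10], [14, 9, 15, 9], [9, 10, 9, 10]]
B⁵ = [[32, 29, 33, 29], [29, 18, 29, 18], [33, 29, 32, 29], [29, 18, 29, 18]]

29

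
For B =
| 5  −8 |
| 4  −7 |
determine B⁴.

[[−79, 160], [−80, 161]]

tr B = −2 and det B = −3, so the characteristic polynomial is λ² − (−2)λ + (−3) with roots −3 and 1.
Eigenvectors give P = [[1, 2], [1, 1]] with P⁻¹ = [[−1, 2], [1, −1]], and B = P·diag(−3, 1)·P⁻¹.
Then B⁴ = P·diag(81, 1)·P⁻¹ = [[81, 2], [81, 1]] · [[−1, 2], [1, −1]] = [[−79, 160], [−80, 161]].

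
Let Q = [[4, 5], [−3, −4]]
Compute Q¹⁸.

[[1, 0], [0, 1]]

Q² = I (check: tr Q = 0 and det Q = −1), so Q¹⁸ = I since 18 is even.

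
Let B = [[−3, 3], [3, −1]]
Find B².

[[18, −12], [−12, 10]]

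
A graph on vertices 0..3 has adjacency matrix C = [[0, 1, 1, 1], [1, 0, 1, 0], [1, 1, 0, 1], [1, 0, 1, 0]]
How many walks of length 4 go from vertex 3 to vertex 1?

10

The number of length-4 walks from vertex 3 to vertex 1 is entry (3,1) of C^4, where C is the adjacency matrix.
C^2 = [[3, 1, 2, 1], [1, 2, 1, 2], [2, 1, 3, 1], [1, 2, 1, 2]]
C^3 = [[4, 5, 5, 5], [5, 2, 5, 2], [5, 5, 4, 5], [5, 2, 5, 2]]
C^4 = [[15, 9, 14, 9], [9, 10, 9, 10], [14, 9, 15, 9], [9, 10, 9, 10]]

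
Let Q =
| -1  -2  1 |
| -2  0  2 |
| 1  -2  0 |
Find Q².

[[6, 0, -5], [4, 0, -2], [3, -2, -3]]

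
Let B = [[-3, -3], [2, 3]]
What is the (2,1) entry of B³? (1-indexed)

B² = [[3, 0], [0, 3]]
B³ = [[-9, -9], [6, 9]]

6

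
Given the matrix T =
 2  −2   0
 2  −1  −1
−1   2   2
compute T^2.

[[0, −2, 2], [3, −5, −1], [0, 4, 2]]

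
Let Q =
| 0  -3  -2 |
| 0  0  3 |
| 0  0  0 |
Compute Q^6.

Q is strictly triangular, hence nilpotent: Q^3 = 0, so Q^6 = 0.

[[0, 0, 0], [0, 0, 0], [0, 0, 0]]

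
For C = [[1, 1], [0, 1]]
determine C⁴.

C² = [[1, 2], [0, 1]]
C³ = [[1, 3], [0, 1]]
C⁴ = [[1, 4], [0, 1]]

[[1, 4], [0, 1]]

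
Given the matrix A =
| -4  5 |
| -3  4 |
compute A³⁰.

[[1, 0], [0, 1]]

A² = I (check: tr A = 0 and det A = -1), so A³⁰ = I since 30 is even.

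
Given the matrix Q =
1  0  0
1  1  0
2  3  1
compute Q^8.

Q = I + N where N = [[0, 0, 0], [1, 0, 0], [2, 3, 0]] is strictly lower-triangular, so N^3 = 0.
(I + N)^8 = I + 8·N + 28·N^2 = [[1, 0, 0], [8, 1, 0], [100, 24, 1]].

[[1, 0, 0], [8, 1, 0], [100, 24, 1]]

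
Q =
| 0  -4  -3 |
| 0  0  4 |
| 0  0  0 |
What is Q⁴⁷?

Q is strictly triangular, hence nilpotent: Q³ = 0, so Q⁴⁷ = 0.

[[0, 0, 0], [0, 0, 0], [0, 0, 0]]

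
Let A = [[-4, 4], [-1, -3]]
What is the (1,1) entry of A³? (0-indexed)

13

A² = [[12, -28], [7, 5]]
A³ = [[-20, 132], [-33, 13]]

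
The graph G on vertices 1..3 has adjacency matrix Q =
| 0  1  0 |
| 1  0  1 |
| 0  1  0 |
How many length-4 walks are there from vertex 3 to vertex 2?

0

The number of length-4 walks from vertex 3 to vertex 2 is entry (3,2) of Q^4, where Q is the adjacency matrix.
Q^2 = [[1, 0, 1], [0, 2, 0], [1, 0, 1]]
Q^3 = [[0, 2, 0], [2, 0, 2], [0, 2, 0]]
Q^4 = [[2, 0, 2], [0, 4, 0], [2, 0, 2]]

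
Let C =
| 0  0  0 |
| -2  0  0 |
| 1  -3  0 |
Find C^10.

C is strictly triangular, hence nilpotent: C^3 = 0, so C^10 = 0.

[[0, 0, 0], [0, 0, 0], [0, 0, 0]]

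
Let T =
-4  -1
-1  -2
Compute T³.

T² = [[17, 6], [6, 5]]
T³ = [[-74, -29], [-29, -16]]

[[-74, -29], [-29, -16]]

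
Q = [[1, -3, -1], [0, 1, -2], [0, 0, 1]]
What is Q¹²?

[[1, -36, 384], [0, 1, -24], [0, 0, 1]]

Q = I + N where N = [[0, -3, -1], [0, 0, -2], [0, 0, 0]] is strictly upper-triangular, so N³ = 0.
(I + N)¹² = I + 12·N + 66·N² = [[1, -36, 384], [0, 1, -24], [0, 0, 1]].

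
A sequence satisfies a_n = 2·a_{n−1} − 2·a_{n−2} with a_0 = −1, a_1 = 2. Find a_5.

With companion matrix Q = [[2, −2], [1, 0]], [a_n, a_{n−1}]ᵀ = Q·[a_{n−1}, a_{n−2}]ᵀ, so [a_5, a_4]ᵀ = Q⁴·[a_1, a_0]ᵀ.
Q⁴ = [[−4, 0], [0, −4]], giving [a_5, a_4]ᵀ = [[−8], [4]].

−8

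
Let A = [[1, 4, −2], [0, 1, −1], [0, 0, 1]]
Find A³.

[[1, 12, −18], [0, 1, −3], [0, 0, 1]]

A = I + N where N = [[0, 4, −2], [0, 0, −1], [0, 0, 0]] is strictly upper-triangular, so N³ = 0.
(I + N)³ = I + 3·N + 3·N² = [[1, 12, −18], [0, 1, −3], [0, 0, 1]].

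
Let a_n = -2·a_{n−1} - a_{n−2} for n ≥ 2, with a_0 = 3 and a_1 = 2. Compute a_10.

With companion matrix B = [[-2, -1], [1, 0]], [a_n, a_{n−1}]ᵀ = B·[a_{n−1}, a_{n−2}]ᵀ, so [a_10, a_9]ᵀ = B⁹·[a_1, a_0]ᵀ.
B⁹ = [[-10, -9], [9, 8]], giving [a_10, a_9]ᵀ = [[-47], [42]].

-47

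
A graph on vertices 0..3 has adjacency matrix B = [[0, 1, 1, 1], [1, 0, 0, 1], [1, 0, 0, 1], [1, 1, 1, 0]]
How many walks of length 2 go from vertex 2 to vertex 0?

1

The number of length-2 walks from vertex 2 to vertex 0 is entry (2,0) of B², where B is the adjacency matrix.
B² = [[3, 1, 1, 2], [1, 2, 2, 1], [1, 2, 2, 1], [2, 1, 1, 3]]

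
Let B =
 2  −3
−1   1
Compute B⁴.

B² = [[7, −9], [−3, 4]]
B³ = [[23, −30], [−10, 13]]
B⁴ = [[76, −99], [−33, 43]]

[[76, −99], [−33, 43]]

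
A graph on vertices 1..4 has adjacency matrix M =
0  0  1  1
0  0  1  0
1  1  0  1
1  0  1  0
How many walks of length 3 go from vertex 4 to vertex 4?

The number of length-3 walks from vertex 4 to vertex 4 is entry (4,4) of M^3, where M is the adjacency matrix.
M^2 = [[2, 1, 1, 1], [1, 1, 0, 1], [1, 0, 3, 1], [1, 1, 1, 2]]
M^3 = [[2, 1, 4, 3], [1, 0, 3, 1], [4, 3, 2, 4], [3, 1, 4, 2]]

2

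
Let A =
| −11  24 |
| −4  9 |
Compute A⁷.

[[−6563, 13128], [−2188, 4377]]

tr A = −2 and det A = −3, so the characteristic polynomial is λ² − (−2)λ + (−3) with roots 1 and −3.
Eigenvectors give P = [[−2, 3], [−1, 1]] with P⁻¹ = [[1, −3], [1, −2]], and A = P·diag(1, −3)·P⁻¹.
Then A⁷ = P·diag(1, −2187)·P⁻¹ = [[−2, −6561], [−1, −2187]] · [[1, −3], [1, −2]] = [[−6563, 13128], [−2188, 4377]].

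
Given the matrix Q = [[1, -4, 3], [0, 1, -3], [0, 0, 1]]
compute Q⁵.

Q = I + N where N = [[0, -4, 3], [0, 0, -3], [0, 0, 0]] is strictly upper-triangular, so N³ = 0.
(I + N)⁵ = I + 5·N + 10·N² = [[1, -20, 135], [0, 1, -15], [0, 0, 1]].

[[1, -20, 135], [0, 1, -15], [0, 0, 1]]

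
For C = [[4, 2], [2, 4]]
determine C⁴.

[[656, 640], [640, 656]]

C² = [[20, 16], [16, 20]]
C³ = [[112, 104], [104, 112]]
C⁴ = [[656, 640], [640, 656]]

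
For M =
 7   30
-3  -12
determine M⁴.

tr M = -5 and det M = 6, so the characteristic polynomial is λ² − (-5)λ + (6) with roots -3 and -2.
Eigenvectors give P = [[-3, 10], [1, -3]] with P⁻¹ = [[3, 10], [1, 3]], and M = P·diag(-3, -2)·P⁻¹.
Then M⁴ = P·diag(81, 16)·P⁻¹ = [[-243, 160], [81, -48]] · [[3, 10], [1, 3]] = [[-569, -1950], [195, 666]].

[[-569, -1950], [195, 666]]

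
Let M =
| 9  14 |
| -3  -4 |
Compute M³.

tr M = 5 and det M = 6, so the characteristic polynomial is λ² − (5)λ + (6) with roots 2 and 3.
Eigenvectors give P = [[-2, -7], [1, 3]] with P⁻¹ = [[3, 7], [-1, -2]], and M = P·diag(2, 3)·P⁻¹.
Then M³ = P·diag(8, 27)·P⁻¹ = [[-16, -189], [8, 81]] · [[3, 7], [-1, -2]] = [[141, 266], [-57, -106]].

[[141, 266], [-57, -106]]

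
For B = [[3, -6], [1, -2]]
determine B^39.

[[3, -6], [1, -2]]

B² = B (a projection; rank 1, trace 1), so B^39 = B.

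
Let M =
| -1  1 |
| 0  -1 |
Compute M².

[[1, -2], [0, 1]]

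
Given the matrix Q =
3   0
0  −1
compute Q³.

Q² = [[9, 0], [0, 1]]
Q³ = [[27, 0], [0, −1]]

[[27, 0], [0, −1]]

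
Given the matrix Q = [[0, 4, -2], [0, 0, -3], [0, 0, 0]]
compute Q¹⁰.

Q is strictly triangular, hence nilpotent: Q³ = 0, so Q¹⁰ = 0.

[[0, 0, 0], [0, 0, 0], [0, 0, 0]]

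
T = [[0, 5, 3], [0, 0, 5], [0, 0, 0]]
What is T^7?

T is strictly triangular, hence nilpotent: T^3 = 0, so T^7 = 0.

[[0, 0, 0], [0, 0, 0], [0, 0, 0]]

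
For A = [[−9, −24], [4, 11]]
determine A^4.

[[−159, −480], [80, 241]]

tr A = 2 and det A = −3, so the characteristic polynomial is λ² − (2)λ + (−3) with roots 3 and −1.
Eigenvectors give P = [[2, 3], [−1, −1]] with P⁻¹ = [[−1, −3], [1, 2]], and A = P·diag(3, −1)·P⁻¹.
Then A^4 = P·diag(81, 1)·P⁻¹ = [[162, 3], [−81, −1]] · [[−1, −3], [1, 2]] = [[−159, −480], [80, 241]].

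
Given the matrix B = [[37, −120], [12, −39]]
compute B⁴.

tr B = −2 and det B = −3, so the characteristic polynomial is λ² − (−2)λ + (−3) with roots 1 and −3.
Eigenvectors give P = [[10, 3], [3, 1]] with P⁻¹ = [[1, −3], [−3, 10]], and B = P·diag(1, −3)·P⁻¹.
Then B⁴ = P·diag(1, 81)·P⁻¹ = [[10, 243], [3, 81]] · [[1, −3], [−3, 10]] = [[−719, 2400], [−240, 801]].

[[−719, 2400], [−240, 801]]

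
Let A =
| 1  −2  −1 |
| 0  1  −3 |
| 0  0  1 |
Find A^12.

A = I + N where N = [[0, −2, −1], [0, 0, −3], [0, 0, 0]] is strictly upper-triangular, so N^3 = 0.
(I + N)^12 = I + 12·N + 66·N^2 = [[1, −24, 384], [0, 1, −36], [0, 0, 1]].

[[1, −24, 384], [0, 1, −36], [0, 0, 1]]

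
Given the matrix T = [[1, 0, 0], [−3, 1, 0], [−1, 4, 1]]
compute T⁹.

[[1, 0, 0], [−27, 1, 0], [−441, 36, 1]]

T = I + N where N = [[0, 0, 0], [−3, 0, 0], [−1, 4, 0]] is strictly lower-triangular, so N³ = 0.
(I + N)⁹ = I + 9·N + 36·N² = [[1, 0, 0], [−27, 1, 0], [−441, 36, 1]].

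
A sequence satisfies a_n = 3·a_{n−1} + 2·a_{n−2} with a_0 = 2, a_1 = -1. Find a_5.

17

With companion matrix C = [[3, 2], [1, 0]], [a_n, a_{n−1}]ᵀ = C·[a_{n−1}, a_{n−2}]ᵀ, so [a_5, a_4]ᵀ = C⁴·[a_1, a_0]ᵀ.
C⁴ = [[139, 78], [39, 22]], giving [a_5, a_4]ᵀ = [[17], [5]].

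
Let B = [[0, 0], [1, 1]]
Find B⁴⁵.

[[0, 0], [1, 1]]

B² = B (a projection; rank 1, trace 1), so B⁴⁵ = B.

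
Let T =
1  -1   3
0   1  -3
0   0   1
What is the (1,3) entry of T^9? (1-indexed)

135

T = I + N where N = [[0, -1, 3], [0, 0, -3], [0, 0, 0]] is strictly upper-triangular, so N^3 = 0.
(I + N)^9 = I + 9·N + 36·N^2 = [[1, -9, 135], [0, 1, -27], [0, 0, 1]].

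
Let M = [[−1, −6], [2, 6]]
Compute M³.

tr M = 5 and det M = 6, so the characteristic polynomial is λ² − (5)λ + (6) with roots 3 and 2.
Eigenvectors give P = [[−3, −2], [2, 1]] with P⁻¹ = [[1, 2], [−2, −3]], and M = P·diag(3, 2)·P⁻¹.
Then M³ = P·diag(27, 8)·P⁻¹ = [[−81, −16], [54, 8]] · [[1, 2], [−2, −3]] = [[−49, −114], [38, 84]].

[[−49, −114], [38, 84]]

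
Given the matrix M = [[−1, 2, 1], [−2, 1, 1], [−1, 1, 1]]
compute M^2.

[[−4, 1, 2], [−1, −2, 0], [−2, 0, 1]]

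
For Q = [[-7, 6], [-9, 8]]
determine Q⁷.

[[-259, 258], [-387, 386]]

tr Q = 1 and det Q = -2, so the characteristic polynomial is λ² − (1)λ + (-2) with roots -1 and 2.
Eigenvectors give P = [[1, -2], [1, -3]] with P⁻¹ = [[3, -2], [1, -1]], and Q = P·diag(-1, 2)·P⁻¹.
Then Q⁷ = P·diag(-1, 128)·P⁻¹ = [[-1, -256], [-1, -384]] · [[3, -2], [1, -1]] = [[-259, 258], [-387, 386]].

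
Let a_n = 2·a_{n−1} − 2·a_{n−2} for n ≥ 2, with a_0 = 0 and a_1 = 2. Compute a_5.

With companion matrix C = [[2, −2], [1, 0]], [a_n, a_{n−1}]ᵀ = C·[a_{n−1}, a_{n−2}]ᵀ, so [a_5, a_4]ᵀ = C⁴·[a_1, a_0]ᵀ.
C⁴ = [[−4, 0], [0, −4]], giving [a_5, a_4]ᵀ = [[−8], [0]].

−8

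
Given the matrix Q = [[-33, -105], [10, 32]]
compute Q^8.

[[44391, 132405], [-12610, -37574]]

tr Q = -1 and det Q = -6, so the characteristic polynomial is λ² − (-1)λ + (-6) with roots 2 and -3.
Eigenvectors give P = [[-3, -7], [1, 2]] with P⁻¹ = [[2, 7], [-1, -3]], and Q = P·diag(2, -3)·P⁻¹.
Then Q^8 = P·diag(256, 6561)·P⁻¹ = [[-768, -45927], [256, 13122]] · [[2, 7], [-1, -3]] = [[44391, 132405], [-12610, -37574]].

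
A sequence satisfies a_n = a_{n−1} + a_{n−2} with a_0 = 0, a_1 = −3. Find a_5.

With companion matrix Q = [[1, 1], [1, 0]], [a_n, a_{n−1}]ᵀ = Q·[a_{n−1}, a_{n−2}]ᵀ, so [a_5, a_4]ᵀ = Q^4·[a_1, a_0]ᵀ.
Q^4 = [[5, 3], [3, 2]], giving [a_5, a_4]ᵀ = [[−15], [−9]].

−15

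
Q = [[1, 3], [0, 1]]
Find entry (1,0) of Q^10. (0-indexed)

0

Q = I + N where N = [[0, 3], [0, 0]] is strictly upper-triangular, so N^2 = 0.
(I + N)^10 = I + 10·N = [[1, 30], [0, 1]].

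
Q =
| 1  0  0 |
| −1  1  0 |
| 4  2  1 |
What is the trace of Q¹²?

Q = I + N where N = [[0, 0, 0], [−1, 0, 0], [4, 2, 0]] is strictly lower-triangular, so N³ = 0.
(I + N)¹² = I + 12·N + 66·N² = [[1, 0, 0], [−12, 1, 0], [−84, 24, 1]].

3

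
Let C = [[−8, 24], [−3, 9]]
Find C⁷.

C² = C (a projection; rank 1, trace 1), so C⁷ = C.

[[−8, 24], [−3, 9]]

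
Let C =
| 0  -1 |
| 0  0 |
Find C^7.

[[0, 0], [0, 0]]

C is strictly triangular, hence nilpotent: C^2 = 0, so C^7 = 0.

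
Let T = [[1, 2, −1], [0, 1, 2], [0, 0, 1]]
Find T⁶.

[[1, 12, 54], [0, 1, 12], [0, 0, 1]]

T = I + N where N = [[0, 2, −1], [0, 0, 2], [0, 0, 0]] is strictly upper-triangular, so N³ = 0.
(I + N)⁶ = I + 6·N + 15·N² = [[1, 12, 54], [0, 1, 12], [0, 0, 1]].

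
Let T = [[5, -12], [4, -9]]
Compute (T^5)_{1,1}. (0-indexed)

tr T = -4 and det T = 3, so the characteristic polynomial is λ² − (-4)λ + (3) with roots -3 and -1.
Eigenvectors give P = [[-3, -2], [-2, -1]] with P⁻¹ = [[1, -2], [-2, 3]], and T = P·diag(-3, -1)·P⁻¹.
Then T^5 = P·diag(-243, -1)·P⁻¹ = [[729, 2], [486, 1]] · [[1, -2], [-2, 3]] = [[725, -1452], [484, -969]].

-969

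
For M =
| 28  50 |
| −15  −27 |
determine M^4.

[[406, 650], [−195, −309]]

tr M = 1 and det M = −6, so the characteristic polynomial is λ² − (1)λ + (−6) with roots −2 and 3.
Eigenvectors give P = [[5, −2], [−3, 1]] with P⁻¹ = [[−1, −2], [−3, −5]], and M = P·diag(−2, 3)·P⁻¹.
Then M^4 = P·diag(16, 81)·P⁻¹ = [[80, −162], [−48, 81]] · [[−1, −2], [−3, −5]] = [[406, 650], [−195, −309]].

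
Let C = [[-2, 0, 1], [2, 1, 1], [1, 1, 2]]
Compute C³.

C² = [[5, 1, 0], [-1, 2, 5], [2, 3, 6]]
C³ = [[-8, 1, 6], [11, 7, 11], [8, 9, 17]]

[[-8, 1, 6], [11, 7, 11], [8, 9, 17]]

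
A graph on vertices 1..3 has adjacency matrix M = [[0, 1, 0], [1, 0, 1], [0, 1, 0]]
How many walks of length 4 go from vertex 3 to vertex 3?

2

The number of length-4 walks from vertex 3 to vertex 3 is entry (3,3) of M⁴, where M is the adjacency matrix.
M² = [[1, 0, 1], [0, 2, 0], [1, 0, 1]]
M³ = [[0, 2, 0], [2, 0, 2], [0, 2, 0]]
M⁴ = [[2, 0, 2], [0, 4, 0], [2, 0, 2]]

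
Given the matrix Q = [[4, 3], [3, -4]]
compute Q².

[[25, 0], [0, 25]]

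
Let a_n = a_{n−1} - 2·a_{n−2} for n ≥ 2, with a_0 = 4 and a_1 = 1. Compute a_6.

With companion matrix B = [[1, -2], [1, 0]], [a_n, a_{n−1}]ᵀ = B·[a_{n−1}, a_{n−2}]ᵀ, so [a_6, a_5]ᵀ = B⁵·[a_1, a_0]ᵀ.
B⁵ = [[5, 2], [-1, 6]], giving [a_6, a_5]ᵀ = [[13], [23]].

13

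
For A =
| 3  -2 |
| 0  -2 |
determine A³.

A² = [[9, -2], [0, 4]]
A³ = [[27, -14], [0, -8]]

[[27, -14], [0, -8]]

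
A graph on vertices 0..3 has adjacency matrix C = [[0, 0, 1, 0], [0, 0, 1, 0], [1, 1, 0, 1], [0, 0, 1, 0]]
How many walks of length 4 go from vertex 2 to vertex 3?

The number of length-4 walks from vertex 2 to vertex 3 is entry (2,3) of C⁴, where C is the adjacency matrix.
C² = [[1, 1, 0, 1], [1, 1, 0, 1], [0, 0, 3, 0], [1, 1, 0, 1]]
C³ = [[0, 0, 3, 0], [0, 0, 3, 0], [3, 3, 0, 3], [0, 0, 3, 0]]
C⁴ = [[3, 3, 0, 3], [3, 3, 0, 3], [0, 0, 9, 0], [3, 3, 0, 3]]

0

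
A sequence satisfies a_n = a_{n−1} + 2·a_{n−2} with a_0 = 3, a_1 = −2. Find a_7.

40

With companion matrix T = [[1, 2], [1, 0]], [a_n, a_{n−1}]ᵀ = T·[a_{n−1}, a_{n−2}]ᵀ, so [a_7, a_6]ᵀ = T^6·[a_1, a_0]ᵀ.
T^6 = [[43, 42], [21, 22]], giving [a_7, a_6]ᵀ = [[40], [24]].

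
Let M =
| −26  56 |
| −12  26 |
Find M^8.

tr M = 0 and det M = −4, so the characteristic polynomial is λ² − (0)λ + (−4) with roots −2 and 2.
Eigenvectors give P = [[7, 2], [3, 1]] with P⁻¹ = [[1, −2], [−3, 7]], and M = P·diag(−2, 2)·P⁻¹.
Then M^8 = P·diag(256, 256)·P⁻¹ = [[1792, 512], [768, 256]] · [[1, −2], [−3, 7]] = [[256, 0], [0, 256]].

[[256, 0], [0, 256]]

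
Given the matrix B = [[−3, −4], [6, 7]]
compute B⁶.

tr B = 4 and det B = 3, so the characteristic polynomial is λ² − (4)λ + (3) with roots 3 and 1.
Eigenvectors give P = [[−2, −1], [3, 1]] with P⁻¹ = [[1, 1], [−3, −2]], and B = P·diag(3, 1)·P⁻¹.
Then B⁶ = P·diag(729, 1)·P⁻¹ = [[−1458, −1], [2187, 1]] · [[1, 1], [−3, −2]] = [[−1455, −1456], [2184, 2185]].

[[−1455, −1456], [2184, 2185]]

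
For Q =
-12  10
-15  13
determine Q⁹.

[[-40902, 40390], [-60585, 60073]]

tr Q = 1 and det Q = -6, so the characteristic polynomial is λ² − (1)λ + (-6) with roots -2 and 3.
Eigenvectors give P = [[1, 2], [1, 3]] with P⁻¹ = [[3, -2], [-1, 1]], and Q = P·diag(-2, 3)·P⁻¹.
Then Q⁹ = P·diag(-512, 19683)·P⁻¹ = [[-512, 39366], [-512, 59049]] · [[3, -2], [-1, 1]] = [[-40902, 40390], [-60585, 60073]].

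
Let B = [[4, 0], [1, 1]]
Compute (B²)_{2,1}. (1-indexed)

5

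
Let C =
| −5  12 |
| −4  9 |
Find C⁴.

[[−239, 480], [−160, 321]]

tr C = 4 and det C = 3, so the characteristic polynomial is λ² − (4)λ + (3) with roots 1 and 3.
Eigenvectors give P = [[−2, −3], [−1, −2]] with P⁻¹ = [[−2, 3], [1, −2]], and C = P·diag(1, 3)·P⁻¹.
Then C⁴ = P·diag(1, 81)·P⁻¹ = [[−2, −243], [−1, −162]] · [[−2, 3], [1, −2]] = [[−239, 480], [−160, 321]].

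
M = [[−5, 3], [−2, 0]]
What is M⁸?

tr M = −5 and det M = 6, so the characteristic polynomial is λ² − (−5)λ + (6) with roots −3 and −2.
Eigenvectors give P = [[−3, −1], [−2, −1]] with P⁻¹ = [[−1, 1], [2, −3]], and M = P·diag(−3, −2)·P⁻¹.
Then M⁸ = P·diag(6561, 256)·P⁻¹ = [[−19683, −256], [−13122, −256]] · [[−1, 1], [2, −3]] = [[19171, −18915], [12610, −12354]].

[[19171, −18915], [12610, −12354]]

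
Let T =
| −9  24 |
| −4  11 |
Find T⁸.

tr T = 2 and det T = −3, so the characteristic polynomial is λ² − (2)λ + (−3) with roots 3 and −1.
Eigenvectors give P = [[2, 3], [1, 1]] with P⁻¹ = [[−1, 3], [1, −2]], and T = P·diag(3, −1)·P⁻¹.
Then T⁸ = P·diag(6561, 1)·P⁻¹ = [[13122, 3], [6561, 1]] · [[−1, 3], [1, −2]] = [[−13119, 39360], [−6560, 19681]].

[[−13119, 39360], [−6560, 19681]]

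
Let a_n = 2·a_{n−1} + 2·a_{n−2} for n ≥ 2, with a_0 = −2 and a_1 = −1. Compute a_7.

−808

With companion matrix M = [[2, 2], [1, 0]], [a_n, a_{n−1}]ᵀ = M·[a_{n−1}, a_{n−2}]ᵀ, so [a_7, a_6]ᵀ = M⁶·[a_1, a_0]ᵀ.
M⁶ = [[328, 240], [120, 88]], giving [a_7, a_6]ᵀ = [[−808], [−296]].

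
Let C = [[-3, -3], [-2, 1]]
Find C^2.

[[15, 6], [4, 7]]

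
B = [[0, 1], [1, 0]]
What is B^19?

B² = I (check: tr B = 0 and det B = −1), so B^19 = B since 19 is odd.

[[0, 1], [1, 0]]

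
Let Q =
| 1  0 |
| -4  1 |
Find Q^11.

[[1, 0], [-44, 1]]

Q = I + N where N = [[0, 0], [-4, 0]] is strictly lower-triangular, so N^2 = 0.
(I + N)^11 = I + 11·N = [[1, 0], [-44, 1]].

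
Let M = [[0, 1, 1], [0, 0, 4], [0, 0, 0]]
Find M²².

M is strictly triangular, hence nilpotent: M³ = 0, so M²² = 0.

[[0, 0, 0], [0, 0, 0], [0, 0, 0]]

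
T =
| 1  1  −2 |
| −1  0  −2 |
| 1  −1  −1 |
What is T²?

[[−2, 3, −2], [−3, 1, 4], [1, 2, 1]]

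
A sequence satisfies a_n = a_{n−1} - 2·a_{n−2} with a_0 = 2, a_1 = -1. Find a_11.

With companion matrix Q = [[1, -2], [1, 0]], [a_n, a_{n−1}]ᵀ = Q·[a_{n−1}, a_{n−2}]ᵀ, so [a_11, a_10]ᵀ = Q¹⁰·[a_1, a_0]ᵀ.
Q¹⁰ = [[23, 22], [-11, 34]], giving [a_11, a_10]ᵀ = [[21], [79]].

21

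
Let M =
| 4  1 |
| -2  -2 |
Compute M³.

[[52, 10], [-20, -8]]

M² = [[14, 2], [-4, 2]]
M³ = [[52, 10], [-20, -8]]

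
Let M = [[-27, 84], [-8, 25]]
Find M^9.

tr M = -2 and det M = -3, so the characteristic polynomial is λ² − (-2)λ + (-3) with roots 1 and -3.
Eigenvectors give P = [[3, -7], [1, -2]] with P⁻¹ = [[-2, 7], [-1, 3]], and M = P·diag(1, -3)·P⁻¹.
Then M^9 = P·diag(1, -19683)·P⁻¹ = [[3, 137781], [1, 39366]] · [[-2, 7], [-1, 3]] = [[-137787, 413364], [-39368, 118105]].

[[-137787, 413364], [-39368, 118105]]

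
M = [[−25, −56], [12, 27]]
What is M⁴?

[[−479, −1120], [240, 561]]

tr M = 2 and det M = −3, so the characteristic polynomial is λ² − (2)λ + (−3) with roots −1 and 3.
Eigenvectors give P = [[7, 2], [−3, −1]] with P⁻¹ = [[1, 2], [−3, −7]], and M = P·diag(−1, 3)·P⁻¹.
Then M⁴ = P·diag(1, 81)·P⁻¹ = [[7, 162], [−3, −81]] · [[1, 2], [−3, −7]] = [[−479, −1120], [240, 561]].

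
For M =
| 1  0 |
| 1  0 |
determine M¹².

M² = M (a projection; rank 1, trace 1), so M¹² = M.

[[1, 0], [1, 0]]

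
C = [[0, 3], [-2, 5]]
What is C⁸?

tr C = 5 and det C = 6, so the characteristic polynomial is λ² − (5)λ + (6) with roots 2 and 3.
Eigenvectors give P = [[3, 1], [2, 1]] with P⁻¹ = [[1, -1], [-2, 3]], and C = P·diag(2, 3)·P⁻¹.
Then C⁸ = P·diag(256, 6561)·P⁻¹ = [[768, 6561], [512, 6561]] · [[1, -1], [-2, 3]] = [[-12354, 18915], [-12610, 19171]].

[[-12354, 18915], [-12610, 19171]]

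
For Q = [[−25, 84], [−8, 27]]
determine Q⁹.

tr Q = 2 and det Q = −3, so the characteristic polynomial is λ² − (2)λ + (−3) with roots 3 and −1.
Eigenvectors give P = [[−3, −7], [−1, −2]] with P⁻¹ = [[2, −7], [−1, 3]], and Q = P·diag(3, −1)·P⁻¹.
Then Q⁹ = P·diag(19683, −1)·P⁻¹ = [[−59049, 7], [−19683, 2]] · [[2, −7], [−1, 3]] = [[−118105, 413364], [−39368, 137787]].

[[−118105, 413364], [−39368, 137787]]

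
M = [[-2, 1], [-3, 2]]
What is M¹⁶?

M² = I (check: tr M = 0 and det M = -1), so M¹⁶ = I since 16 is even.

[[1, 0], [0, 1]]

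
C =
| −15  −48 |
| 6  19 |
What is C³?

[[−207, −624], [78, 235]]

tr C = 4 and det C = 3, so the characteristic polynomial is λ² − (4)λ + (3) with roots 1 and 3.
Eigenvectors give P = [[−3, −8], [1, 3]] with P⁻¹ = [[−3, −8], [1, 3]], and C = P·diag(1, 3)·P⁻¹.
Then C³ = P·diag(1, 27)·P⁻¹ = [[−3, −216], [1, 81]] · [[−3, −8], [1, 3]] = [[−207, −624], [78, 235]].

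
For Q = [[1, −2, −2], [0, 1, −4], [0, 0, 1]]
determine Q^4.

[[1, −8, 40], [0, 1, −16], [0, 0, 1]]

Q = I + N where N = [[0, −2, −2], [0, 0, −4], [0, 0, 0]] is strictly upper-triangular, so N^3 = 0.
(I + N)^4 = I + 4·N + 6·N^2 = [[1, −8, 40], [0, 1, −16], [0, 0, 1]].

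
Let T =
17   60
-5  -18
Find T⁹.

tr T = -1 and det T = -6, so the characteristic polynomial is λ² − (-1)λ + (-6) with roots -3 and 2.
Eigenvectors give P = [[-3, 4], [1, -1]] with P⁻¹ = [[1, 4], [1, 3]], and T = P·diag(-3, 2)·P⁻¹.
Then T⁹ = P·diag(-19683, 512)·P⁻¹ = [[59049, 2048], [-19683, -512]] · [[1, 4], [1, 3]] = [[61097, 242340], [-20195, -80268]].

[[61097, 242340], [-20195, -80268]]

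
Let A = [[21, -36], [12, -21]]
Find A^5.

tr A = 0 and det A = -9, so the characteristic polynomial is λ² − (0)λ + (-9) with roots -3 and 3.
Eigenvectors give P = [[3, 2], [2, 1]] with P⁻¹ = [[-1, 2], [2, -3]], and A = P·diag(-3, 3)·P⁻¹.
Then A^5 = P·diag(-243, 243)·P⁻¹ = [[-729, 486], [-486, 243]] · [[-1, 2], [2, -3]] = [[1701, -2916], [972, -1701]].

[[1701, -2916], [972, -1701]]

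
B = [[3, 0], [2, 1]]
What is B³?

tr B = 4 and det B = 3, so the characteristic polynomial is λ² − (4)λ + (3) with roots 3 and 1.
Eigenvectors give P = [[1, 0], [1, 1]] with P⁻¹ = [[1, 0], [−1, 1]], and B = P·diag(3, 1)·P⁻¹.
Then B³ = P·diag(27, 1)·P⁻¹ = [[27, 0], [27, 1]] · [[1, 0], [−1, 1]] = [[27, 0], [26, 1]].

[[27, 0], [26, 1]]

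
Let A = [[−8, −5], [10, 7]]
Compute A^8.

[[12866, 6305], [−12610, −6049]]

tr A = −1 and det A = −6, so the characteristic polynomial is λ² − (−1)λ + (−6) with roots 2 and −3.
Eigenvectors give P = [[−1, −1], [2, 1]] with P⁻¹ = [[1, 1], [−2, −1]], and A = P·diag(2, −3)·P⁻¹.
Then A^8 = P·diag(256, 6561)·P⁻¹ = [[−256, −6561], [512, 6561]] · [[1, 1], [−2, −1]] = [[12866, 6305], [−12610, −6049]].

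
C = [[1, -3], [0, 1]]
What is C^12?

C = I + N where N = [[0, -3], [0, 0]] is strictly upper-triangular, so N^2 = 0.
(I + N)^12 = I + 12·N = [[1, -36], [0, 1]].

[[1, -36], [0, 1]]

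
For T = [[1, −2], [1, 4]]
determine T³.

[[−11, −38], [19, 46]]

tr T = 5 and det T = 6, so the characteristic polynomial is λ² − (5)λ + (6) with roots 3 and 2.
Eigenvectors give P = [[1, −2], [−1, 1]] with P⁻¹ = [[−1, −2], [−1, −1]], and T = P·diag(3, 2)·P⁻¹.
Then T³ = P·diag(27, 8)·P⁻¹ = [[27, −16], [−27, 8]] · [[−1, −2], [−1, −1]] = [[−11, −38], [19, 46]].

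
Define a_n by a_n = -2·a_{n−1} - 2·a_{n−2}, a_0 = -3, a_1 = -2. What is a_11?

-256

With companion matrix B = [[-2, -2], [1, 0]], [a_n, a_{n−1}]ᵀ = B·[a_{n−1}, a_{n−2}]ᵀ, so [a_11, a_10]ᵀ = B¹⁰·[a_1, a_0]ᵀ.
B¹⁰ = [[32, 64], [-32, -32]], giving [a_11, a_10]ᵀ = [[-256], [160]].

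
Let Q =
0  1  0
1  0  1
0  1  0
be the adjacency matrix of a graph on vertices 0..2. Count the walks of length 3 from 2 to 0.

The number of length-3 walks from vertex 2 to vertex 0 is entry (2,0) of Q^3, where Q is the adjacency matrix.
Q^2 = [[1, 0, 1], [0, 2, 0], [1, 0, 1]]
Q^3 = [[0, 2, 0], [2, 0, 2], [0, 2, 0]]

0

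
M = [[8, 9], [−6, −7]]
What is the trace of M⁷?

tr M = 1 and det M = −2, so the characteristic polynomial is λ² − (1)λ + (−2) with roots −1 and 2.
Eigenvectors give P = [[−1, 3], [1, −2]] with P⁻¹ = [[2, 3], [1, 1]], and M = P·diag(−1, 2)·P⁻¹.
Then M⁷ = P·diag(−1, 128)·P⁻¹ = [[1, 384], [−1, −256]] · [[2, 3], [1, 1]] = [[386, 387], [−258, −259]].

127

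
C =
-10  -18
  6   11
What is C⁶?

[[-188, -378], [126, 253]]

tr C = 1 and det C = -2, so the characteristic polynomial is λ² − (1)λ + (-2) with roots 2 and -1.
Eigenvectors give P = [[-3, -2], [2, 1]] with P⁻¹ = [[1, 2], [-2, -3]], and C = P·diag(2, -1)·P⁻¹.
Then C⁶ = P·diag(64, 1)·P⁻¹ = [[-192, -2], [128, 1]] · [[1, 2], [-2, -3]] = [[-188, -378], [126, 253]].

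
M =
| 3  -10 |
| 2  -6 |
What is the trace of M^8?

tr M = -3 and det M = 2, so the characteristic polynomial is λ² − (-3)λ + (2) with roots -2 and -1.
Eigenvectors give P = [[-2, 5], [-1, 2]] with P⁻¹ = [[2, -5], [1, -2]], and M = P·diag(-2, -1)·P⁻¹.
Then M^8 = P·diag(256, 1)·P⁻¹ = [[-512, 5], [-256, 2]] · [[2, -5], [1, -2]] = [[-1019, 2550], [-510, 1276]].

257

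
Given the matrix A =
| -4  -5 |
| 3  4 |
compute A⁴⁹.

A² = I (check: tr A = 0 and det A = -1), so A⁴⁹ = A since 49 is odd.

[[-4, -5], [3, 4]]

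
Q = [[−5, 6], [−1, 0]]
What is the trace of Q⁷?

−2315

tr Q = −5 and det Q = 6, so the characteristic polynomial is λ² − (−5)λ + (6) with roots −2 and −3.
Eigenvectors give P = [[2, 3], [1, 1]] with P⁻¹ = [[−1, 3], [1, −2]], and Q = P·diag(−2, −3)·P⁻¹.
Then Q⁷ = P·diag(−128, −2187)·P⁻¹ = [[−256, −6561], [−128, −2187]] · [[−1, 3], [1, −2]] = [[−6305, 12354], [−2059, 3990]].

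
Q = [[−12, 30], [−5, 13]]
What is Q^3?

[[−78, 210], [−35, 97]]

tr Q = 1 and det Q = −6, so the characteristic polynomial is λ² − (1)λ + (−6) with roots −2 and 3.
Eigenvectors give P = [[3, 2], [1, 1]] with P⁻¹ = [[1, −2], [−1, 3]], and Q = P·diag(−2, 3)·P⁻¹.
Then Q^3 = P·diag(−8, 27)·P⁻¹ = [[−24, 54], [−8, 27]] · [[1, −2], [−1, 3]] = [[−78, 210], [−35, 97]].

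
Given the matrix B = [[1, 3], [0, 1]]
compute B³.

[[1, 9], [0, 1]]

B = I + N where N = [[0, 3], [0, 0]] is strictly upper-triangular, so N² = 0.
(I + N)³ = I + 3·N = [[1, 9], [0, 1]].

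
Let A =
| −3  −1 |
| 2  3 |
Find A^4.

A^2 = [[7, 0], [0, 7]]
A^3 = [[−21, −7], [14, 21]]
A^4 = [[49, 0], [0, 49]]

[[49, 0], [0, 49]]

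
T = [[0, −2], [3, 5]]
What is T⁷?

tr T = 5 and det T = 6, so the characteristic polynomial is λ² − (5)λ + (6) with roots 3 and 2.
Eigenvectors give P = [[−2, −1], [3, 1]] with P⁻¹ = [[1, 1], [−3, −2]], and T = P·diag(3, 2)·P⁻¹.
Then T⁷ = P·diag(2187, 128)·P⁻¹ = [[−4374, −128], [6561, 128]] · [[1, 1], [−3, −2]] = [[−3990, −4118], [6177, 6305]].

[[−3990, −4118], [6177, 6305]]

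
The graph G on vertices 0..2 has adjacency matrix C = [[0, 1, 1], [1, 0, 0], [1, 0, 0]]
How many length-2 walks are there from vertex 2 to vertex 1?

1

The number of length-2 walks from vertex 2 to vertex 1 is entry (2,1) of C², where C is the adjacency matrix.
C² = [[2, 0, 0], [0, 1, 1], [0, 1, 1]]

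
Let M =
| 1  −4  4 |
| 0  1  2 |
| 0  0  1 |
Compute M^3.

[[1, −12, −12], [0, 1, 6], [0, 0, 1]]

M = I + N where N = [[0, −4, 4], [0, 0, 2], [0, 0, 0]] is strictly upper-triangular, so N^3 = 0.
(I + N)^3 = I + 3·N + 3·N^2 = [[1, −12, −12], [0, 1, 6], [0, 0, 1]].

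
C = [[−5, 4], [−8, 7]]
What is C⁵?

tr C = 2 and det C = −3, so the characteristic polynomial is λ² − (2)λ + (−3) with roots −1 and 3.
Eigenvectors give P = [[1, −1], [1, −2]] with P⁻¹ = [[2, −1], [1, −1]], and C = P·diag(−1, 3)·P⁻¹.
Then C⁵ = P·diag(−1, 243)·P⁻¹ = [[−1, −243], [−1, −486]] · [[2, −1], [1, −1]] = [[−245, 244], [−488, 487]].

[[−245, 244], [−488, 487]]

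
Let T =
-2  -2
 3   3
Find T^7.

T² = T (a projection; rank 1, trace 1), so T^7 = T.

[[-2, -2], [3, 3]]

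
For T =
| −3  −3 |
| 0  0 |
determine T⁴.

T² = [[9, 9], [0, 0]]
T³ = [[−27, −27], [0, 0]]
T⁴ = [[81, 81], [0, 0]]

[[81, 81], [0, 0]]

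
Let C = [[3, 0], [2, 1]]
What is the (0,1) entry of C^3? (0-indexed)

tr C = 4 and det C = 3, so the characteristic polynomial is λ² − (4)λ + (3) with roots 3 and 1.
Eigenvectors give P = [[1, 0], [1, -1]] with P⁻¹ = [[1, 0], [1, -1]], and C = P·diag(3, 1)·P⁻¹.
Then C^3 = P·diag(27, 1)·P⁻¹ = [[27, 0], [27, -1]] · [[1, 0], [1, -1]] = [[27, 0], [26, 1]].

0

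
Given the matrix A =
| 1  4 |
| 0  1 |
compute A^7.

A = I + N where N = [[0, 4], [0, 0]] is strictly upper-triangular, so N^2 = 0.
(I + N)^7 = I + 7·N = [[1, 28], [0, 1]].

[[1, 28], [0, 1]]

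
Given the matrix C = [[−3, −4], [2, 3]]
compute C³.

[[−3, −4], [2, 3]]

C² = I (check: tr C = 0 and det C = −1), so C³ = C since 3 is odd.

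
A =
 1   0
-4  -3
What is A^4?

[[1, 0], [80, 81]]

tr A = -2 and det A = -3, so the characteristic polynomial is λ² − (-2)λ + (-3) with roots 1 and -3.
Eigenvectors give P = [[-1, 0], [1, 1]] with P⁻¹ = [[-1, 0], [1, 1]], and A = P·diag(1, -3)·P⁻¹.
Then A^4 = P·diag(1, 81)·P⁻¹ = [[-1, 0], [1, 81]] · [[-1, 0], [1, 1]] = [[1, 0], [80, 81]].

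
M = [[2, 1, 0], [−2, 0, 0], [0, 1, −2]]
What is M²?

[[2, 2, 0], [−4, −2, 0], [−2, −2, 4]]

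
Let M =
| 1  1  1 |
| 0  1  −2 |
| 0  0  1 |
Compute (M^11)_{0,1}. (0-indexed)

M = I + N where N = [[0, 1, 1], [0, 0, −2], [0, 0, 0]] is strictly upper-triangular, so N^3 = 0.
(I + N)^11 = I + 11·N + 55·N^2 = [[1, 11, −99], [0, 1, −22], [0, 0, 1]].

11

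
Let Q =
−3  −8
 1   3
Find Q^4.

Q² = I (check: tr Q = 0 and det Q = −1), so Q^4 = I since 4 is even.

[[1, 0], [0, 1]]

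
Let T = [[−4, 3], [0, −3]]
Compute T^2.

[[16, −21], [0, 9]]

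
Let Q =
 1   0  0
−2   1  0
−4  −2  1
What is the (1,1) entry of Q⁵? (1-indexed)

1

Q = I + N where N = [[0, 0, 0], [−2, 0, 0], [−4, −2, 0]] is strictly lower-triangular, so N³ = 0.
(I + N)⁵ = I + 5·N + 10·N² = [[1, 0, 0], [−10, 1, 0], [20, −10, 1]].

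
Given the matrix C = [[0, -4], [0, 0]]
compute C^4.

C is strictly triangular, hence nilpotent: C^2 = 0, so C^4 = 0.

[[0, 0], [0, 0]]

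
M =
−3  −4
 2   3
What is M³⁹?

[[−3, −4], [2, 3]]

M² = I (check: tr M = 0 and det M = −1), so M³⁹ = M since 39 is odd.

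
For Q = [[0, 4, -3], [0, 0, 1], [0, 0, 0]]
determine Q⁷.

[[0, 0, 0], [0, 0, 0], [0, 0, 0]]

Q is strictly triangular, hence nilpotent: Q³ = 0, so Q⁷ = 0.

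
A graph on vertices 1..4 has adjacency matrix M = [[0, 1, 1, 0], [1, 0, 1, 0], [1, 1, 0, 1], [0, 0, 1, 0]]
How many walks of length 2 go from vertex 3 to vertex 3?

3

The number of length-2 walks from vertex 3 to vertex 3 is entry (3,3) of M², where M is the adjacency matrix.
M² = [[2, 1, 1, 1], [1, 2, 1, 1], [1, 1, 3, 0], [1, 1, 0, 1]]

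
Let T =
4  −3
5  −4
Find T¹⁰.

T² = I (check: tr T = 0 and det T = −1), so T¹⁰ = I since 10 is even.

[[1, 0], [0, 1]]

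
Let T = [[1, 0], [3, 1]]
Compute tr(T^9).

2

T = I + N where N = [[0, 0], [3, 0]] is strictly lower-triangular, so N^2 = 0.
(I + N)^9 = I + 9·N = [[1, 0], [27, 1]].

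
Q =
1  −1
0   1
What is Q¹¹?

Q = I + N where N = [[0, −1], [0, 0]] is strictly upper-triangular, so N² = 0.
(I + N)¹¹ = I + 11·N = [[1, −11], [0, 1]].

[[1, −11], [0, 1]]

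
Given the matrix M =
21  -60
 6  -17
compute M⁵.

tr M = 4 and det M = 3, so the characteristic polynomial is λ² − (4)λ + (3) with roots 3 and 1.
Eigenvectors give P = [[10, 3], [3, 1]] with P⁻¹ = [[1, -3], [-3, 10]], and M = P·diag(3, 1)·P⁻¹.
Then M⁵ = P·diag(243, 1)·P⁻¹ = [[2430, 3], [729, 1]] · [[1, -3], [-3, 10]] = [[2421, -7260], [726, -2177]].

[[2421, -7260], [726, -2177]]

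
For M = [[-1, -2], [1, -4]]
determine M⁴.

tr M = -5 and det M = 6, so the characteristic polynomial is λ² − (-5)λ + (6) with roots -2 and -3.
Eigenvectors give P = [[2, -1], [1, -1]] with P⁻¹ = [[1, -1], [1, -2]], and M = P·diag(-2, -3)·P⁻¹.
Then M⁴ = P·diag(16, 81)·P⁻¹ = [[32, -81], [16, -81]] · [[1, -1], [1, -2]] = [[-49, 130], [-65, 146]].

[[-49, 130], [-65, 146]]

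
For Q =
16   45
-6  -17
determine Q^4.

[[-74, -225], [30, 91]]

tr Q = -1 and det Q = -2, so the characteristic polynomial is λ² − (-1)λ + (-2) with roots 1 and -2.
Eigenvectors give P = [[-3, -5], [1, 2]] with P⁻¹ = [[-2, -5], [1, 3]], and Q = P·diag(1, -2)·P⁻¹.
Then Q^4 = P·diag(1, 16)·P⁻¹ = [[-3, -80], [1, 32]] · [[-2, -5], [1, 3]] = [[-74, -225], [30, 91]].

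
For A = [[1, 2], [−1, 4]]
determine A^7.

[[−1931, 4118], [−2059, 4246]]

tr A = 5 and det A = 6, so the characteristic polynomial is λ² − (5)λ + (6) with roots 2 and 3.
Eigenvectors give P = [[2, −1], [1, −1]] with P⁻¹ = [[1, −1], [1, −2]], and A = P·diag(2, 3)·P⁻¹.
Then A^7 = P·diag(128, 2187)·P⁻¹ = [[256, −2187], [128, −2187]] · [[1, −1], [1, −2]] = [[−1931, 4118], [−2059, 4246]].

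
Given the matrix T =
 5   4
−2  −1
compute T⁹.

tr T = 4 and det T = 3, so the characteristic polynomial is λ² − (4)λ + (3) with roots 3 and 1.
Eigenvectors give P = [[−2, 1], [1, −1]] with P⁻¹ = [[−1, −1], [−1, −2]], and T = P·diag(3, 1)·P⁻¹.
Then T⁹ = P·diag(19683, 1)·P⁻¹ = [[−39366, 1], [19683, −1]] · [[−1, −1], [−1, −2]] = [[39365, 39364], [−19682, −19681]].

[[39365, 39364], [−19682, −19681]]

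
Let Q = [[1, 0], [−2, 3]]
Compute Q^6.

[[1, 0], [−728, 729]]

tr Q = 4 and det Q = 3, so the characteristic polynomial is λ² − (4)λ + (3) with roots 3 and 1.
Eigenvectors give P = [[0, 1], [−1, 1]] with P⁻¹ = [[1, −1], [1, 0]], and Q = P·diag(3, 1)·P⁻¹.
Then Q^6 = P·diag(729, 1)·P⁻¹ = [[0, 1], [−729, 1]] · [[1, −1], [1, 0]] = [[1, 0], [−728, 729]].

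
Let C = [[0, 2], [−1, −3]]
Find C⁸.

tr C = −3 and det C = 2, so the characteristic polynomial is λ² − (−3)λ + (2) with roots −2 and −1.
Eigenvectors give P = [[−1, 2], [1, −1]] with P⁻¹ = [[1, 2], [1, 1]], and C = P·diag(−2, −1)·P⁻¹.
Then C⁸ = P·diag(256, 1)·P⁻¹ = [[−256, 2], [256, −1]] · [[1, 2], [1, 1]] = [[−254, −510], [255, 511]].

[[−254, −510], [255, 511]]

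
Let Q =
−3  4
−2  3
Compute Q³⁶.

[[1, 0], [0, 1]]

Q² = I (check: tr Q = 0 and det Q = −1), so Q³⁶ = I since 36 is even.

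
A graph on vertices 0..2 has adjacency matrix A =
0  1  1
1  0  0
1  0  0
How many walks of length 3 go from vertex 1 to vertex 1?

0

The number of length-3 walks from vertex 1 to vertex 1 is entry (1,1) of A³, where A is the adjacency matrix.
A² = [[2, 0, 0], [0, 1, 1], [0, 1, 1]]
A³ = [[0, 2, 2], [2, 0, 0], [2, 0, 0]]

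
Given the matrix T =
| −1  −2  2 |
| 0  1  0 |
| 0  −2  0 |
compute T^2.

[[1, −4, −2], [0, 1, 0], [0, −2, 0]]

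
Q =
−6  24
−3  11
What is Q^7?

tr Q = 5 and det Q = 6, so the characteristic polynomial is λ² − (5)λ + (6) with roots 3 and 2.
Eigenvectors give P = [[−8, 3], [−3, 1]] with P⁻¹ = [[1, −3], [3, −8]], and Q = P·diag(3, 2)·P⁻¹.
Then Q^7 = P·diag(2187, 128)·P⁻¹ = [[−17496, 384], [−6561, 128]] · [[1, −3], [3, −8]] = [[−16344, 49416], [−6177, 18659]].

[[−16344, 49416], [−6177, 18659]]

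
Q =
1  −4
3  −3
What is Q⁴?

Q² = [[−11, 8], [−6, −3]]
Q³ = [[13, 20], [−15, 33]]
Q⁴ = [[73, −112], [84, −39]]

[[73, −112], [84, −39]]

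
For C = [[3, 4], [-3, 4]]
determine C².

[[-3, 28], [-21, 4]]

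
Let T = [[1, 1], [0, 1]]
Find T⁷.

T = I + N where N = [[0, 1], [0, 0]] is strictly upper-triangular, so N² = 0.
(I + N)⁷ = I + 7·N = [[1, 7], [0, 1]].

[[1, 7], [0, 1]]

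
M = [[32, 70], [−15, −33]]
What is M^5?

tr M = −1 and det M = −6, so the characteristic polynomial is λ² − (−1)λ + (−6) with roots 2 and −3.
Eigenvectors give P = [[7, −2], [−3, 1]] with P⁻¹ = [[1, 2], [3, 7]], and M = P·diag(2, −3)·P⁻¹.
Then M^5 = P·diag(32, −243)·P⁻¹ = [[224, 486], [−96, −243]] · [[1, 2], [3, 7]] = [[1682, 3850], [−825, −1893]].

[[1682, 3850], [−825, −1893]]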